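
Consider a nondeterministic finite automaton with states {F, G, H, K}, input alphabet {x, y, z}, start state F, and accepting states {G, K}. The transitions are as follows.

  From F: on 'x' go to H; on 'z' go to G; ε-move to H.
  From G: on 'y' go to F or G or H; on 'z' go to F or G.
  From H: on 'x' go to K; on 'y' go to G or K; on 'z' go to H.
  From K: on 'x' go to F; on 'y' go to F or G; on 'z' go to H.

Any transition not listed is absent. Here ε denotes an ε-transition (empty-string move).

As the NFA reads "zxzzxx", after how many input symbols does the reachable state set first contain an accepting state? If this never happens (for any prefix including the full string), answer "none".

1

Start: ε-closure({F}) = {F, H}.
Read 'z': F→{G}, H→{H}; now {G, H}.
None of the earlier sets intersect F, but {G, H} does.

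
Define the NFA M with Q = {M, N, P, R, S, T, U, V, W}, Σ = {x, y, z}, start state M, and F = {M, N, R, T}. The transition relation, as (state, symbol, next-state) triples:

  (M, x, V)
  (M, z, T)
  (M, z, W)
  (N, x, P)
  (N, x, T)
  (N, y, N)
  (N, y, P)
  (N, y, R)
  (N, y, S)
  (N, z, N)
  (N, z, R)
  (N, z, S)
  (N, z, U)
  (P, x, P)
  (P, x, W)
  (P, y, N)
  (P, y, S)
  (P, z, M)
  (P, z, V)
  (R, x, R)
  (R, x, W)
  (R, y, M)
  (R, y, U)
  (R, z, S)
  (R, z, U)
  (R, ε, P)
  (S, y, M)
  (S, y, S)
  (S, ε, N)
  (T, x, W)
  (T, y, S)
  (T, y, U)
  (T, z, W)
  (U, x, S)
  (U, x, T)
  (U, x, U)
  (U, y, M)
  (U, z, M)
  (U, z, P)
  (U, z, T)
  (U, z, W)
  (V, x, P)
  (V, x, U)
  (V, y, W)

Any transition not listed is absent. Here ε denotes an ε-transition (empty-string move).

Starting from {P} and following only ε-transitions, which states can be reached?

Begin with {P}.
No ε-moves leave this set, so the closure equals the set itself.

{P}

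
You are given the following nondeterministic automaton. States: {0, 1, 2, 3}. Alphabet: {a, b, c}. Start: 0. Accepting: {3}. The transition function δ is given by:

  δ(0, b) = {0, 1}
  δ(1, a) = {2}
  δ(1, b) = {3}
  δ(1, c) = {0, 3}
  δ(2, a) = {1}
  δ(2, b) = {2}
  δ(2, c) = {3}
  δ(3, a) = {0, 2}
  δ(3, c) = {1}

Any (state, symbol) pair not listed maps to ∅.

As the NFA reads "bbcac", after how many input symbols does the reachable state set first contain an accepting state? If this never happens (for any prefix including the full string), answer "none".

2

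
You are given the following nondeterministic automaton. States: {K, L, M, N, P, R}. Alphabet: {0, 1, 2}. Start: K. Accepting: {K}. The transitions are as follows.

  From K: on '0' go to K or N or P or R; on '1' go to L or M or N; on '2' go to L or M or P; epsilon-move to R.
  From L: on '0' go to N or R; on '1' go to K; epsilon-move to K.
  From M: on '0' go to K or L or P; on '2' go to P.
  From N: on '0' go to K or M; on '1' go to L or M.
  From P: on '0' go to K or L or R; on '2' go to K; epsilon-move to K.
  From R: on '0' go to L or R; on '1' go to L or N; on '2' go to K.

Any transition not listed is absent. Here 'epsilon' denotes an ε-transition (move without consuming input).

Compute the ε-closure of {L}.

Begin with {L}.
ε-move L → K; add K.
ε-move K → R; add R.

{K, L, R}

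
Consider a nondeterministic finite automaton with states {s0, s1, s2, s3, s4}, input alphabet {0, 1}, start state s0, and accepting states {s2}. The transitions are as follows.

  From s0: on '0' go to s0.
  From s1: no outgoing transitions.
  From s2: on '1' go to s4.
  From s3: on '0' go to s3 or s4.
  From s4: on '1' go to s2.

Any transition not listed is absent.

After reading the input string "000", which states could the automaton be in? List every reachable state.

Start in {s0}.
Read '0': s0→{s0}; now {s0}.
Read '0': s0→{s0}; now {s0}.
Read '0': s0→{s0}; now {s0}.

{s0}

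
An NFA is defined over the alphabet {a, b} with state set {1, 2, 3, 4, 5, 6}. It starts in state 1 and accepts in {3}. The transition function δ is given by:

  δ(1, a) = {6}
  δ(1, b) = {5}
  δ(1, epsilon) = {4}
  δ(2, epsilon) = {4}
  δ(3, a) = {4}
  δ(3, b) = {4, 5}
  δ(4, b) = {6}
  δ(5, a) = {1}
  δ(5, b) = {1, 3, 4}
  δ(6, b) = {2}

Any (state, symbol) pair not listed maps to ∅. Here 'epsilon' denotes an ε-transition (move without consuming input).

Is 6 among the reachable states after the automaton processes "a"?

Start: ε-closure({1}) = {1, 4}.
Read 'a': {1, 4} → {6}.
State 6 is in {6}.

Yes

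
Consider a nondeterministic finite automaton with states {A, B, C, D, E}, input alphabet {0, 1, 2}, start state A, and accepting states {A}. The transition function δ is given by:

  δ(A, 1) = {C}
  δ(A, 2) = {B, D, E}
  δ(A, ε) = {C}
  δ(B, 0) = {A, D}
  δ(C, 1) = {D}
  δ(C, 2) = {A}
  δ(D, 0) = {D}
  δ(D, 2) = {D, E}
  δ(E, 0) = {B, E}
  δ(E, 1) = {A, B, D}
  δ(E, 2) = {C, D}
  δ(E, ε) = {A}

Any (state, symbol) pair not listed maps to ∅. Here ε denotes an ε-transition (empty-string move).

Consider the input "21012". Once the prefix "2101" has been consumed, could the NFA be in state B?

No

Start: ε-closure({A}) = {A, C}.
Read '2': A→{B, D, E}, C→{A}; union {A, B, D, E}; ε-closure = {A, B, C, D, E}.
Read '1': A→{C}, B→∅, C→{D}, D→∅, E→{A, B, D}; now {A, B, C, D}.
Read '0': A→∅, B→{A, D}, C→∅, D→{D}; union {A, D}; ε-closure = {A, C, D}.
Read '1': A→{C}, C→{D}, D→∅; now {C, D}.
State B is not in {C, D}.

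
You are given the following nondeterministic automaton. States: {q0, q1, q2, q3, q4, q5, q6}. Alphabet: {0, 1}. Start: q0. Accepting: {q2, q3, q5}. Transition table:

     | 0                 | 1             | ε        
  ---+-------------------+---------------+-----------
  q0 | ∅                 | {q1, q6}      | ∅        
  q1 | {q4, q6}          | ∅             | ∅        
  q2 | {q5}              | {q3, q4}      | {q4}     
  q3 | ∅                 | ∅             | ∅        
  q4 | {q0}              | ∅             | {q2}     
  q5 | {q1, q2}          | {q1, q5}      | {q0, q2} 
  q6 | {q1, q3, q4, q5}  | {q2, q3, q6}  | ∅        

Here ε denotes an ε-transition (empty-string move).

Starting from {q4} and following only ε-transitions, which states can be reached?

{q2, q4}

Begin with {q4}.
ε-move q4 → q2; add q2.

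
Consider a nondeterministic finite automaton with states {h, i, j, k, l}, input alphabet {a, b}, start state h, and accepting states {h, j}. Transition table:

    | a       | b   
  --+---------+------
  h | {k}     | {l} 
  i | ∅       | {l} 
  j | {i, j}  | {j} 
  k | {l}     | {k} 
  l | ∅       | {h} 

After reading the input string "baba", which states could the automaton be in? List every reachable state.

Start in {h}.
Read 'b': h→{l}; now {l}.
Read 'a': l→∅; now ∅.
The set is empty and remains empty for the remaining 2 symbols.

∅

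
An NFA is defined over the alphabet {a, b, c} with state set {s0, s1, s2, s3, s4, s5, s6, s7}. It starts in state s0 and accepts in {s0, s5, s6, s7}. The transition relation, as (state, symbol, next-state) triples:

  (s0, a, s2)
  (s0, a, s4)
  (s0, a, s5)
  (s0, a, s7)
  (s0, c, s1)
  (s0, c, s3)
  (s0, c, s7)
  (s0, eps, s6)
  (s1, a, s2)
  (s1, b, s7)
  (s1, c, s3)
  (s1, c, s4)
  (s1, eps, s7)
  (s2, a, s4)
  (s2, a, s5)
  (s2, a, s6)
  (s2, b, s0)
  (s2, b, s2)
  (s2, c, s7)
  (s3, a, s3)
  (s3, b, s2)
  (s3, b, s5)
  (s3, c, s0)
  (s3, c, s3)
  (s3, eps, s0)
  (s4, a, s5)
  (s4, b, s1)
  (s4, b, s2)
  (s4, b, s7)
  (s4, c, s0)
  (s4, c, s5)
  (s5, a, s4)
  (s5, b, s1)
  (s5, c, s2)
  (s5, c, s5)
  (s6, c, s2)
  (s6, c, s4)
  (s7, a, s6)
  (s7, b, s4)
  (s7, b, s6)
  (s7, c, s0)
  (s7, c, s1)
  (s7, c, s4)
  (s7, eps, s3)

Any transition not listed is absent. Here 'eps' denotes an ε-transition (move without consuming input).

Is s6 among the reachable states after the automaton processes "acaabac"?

Yes

Start: ε-closure({s0}) = {s0, s6}.
Read 'a': s0→{s2, s4, s5, s7}, s6→∅; union {s2, s4, s5, s7}; ε-closure = {s0, s2, s3, s4, s5, s6, s7}.
Read 'c': s0→{s1, s3, s7}, s2→{s7}, s3→{s0, s3}, s4→{s0, s5}, s5→{s2, s5}, s6→{s2, s4}, s7→{s0, s1, s4}; union {s0, s1, s2, s3, s4, s5, s7}; ε-closure = {s0, s1, s2, s3, s4, s5, s6, s7}.
Read 'a': s0→{s2, s4, s5, s7}, s1→{s2}, s2→{s4, s5, s6}, s3→{s3}, s4→{s5}, s5→{s4}, s6→∅, s7→{s6}; union {s2, s3, s4, s5, s6, s7}; ε-closure = {s0, s2, s3, s4, s5, s6, s7}.
Read 'a': s0→{s2, s4, s5, s7}, s2→{s4, s5, s6}, s3→{s3}, s4→{s5}, s5→{s4}, s6→∅, s7→{s6}; union {s2, s3, s4, s5, s6, s7}; ε-closure = {s0, s2, s3, s4, s5, s6, s7}.
Read 'b': s0→∅, s2→{s0, s2}, s3→{s2, s5}, s4→{s1, s2, s7}, s5→{s1}, s6→∅, s7→{s4, s6}; union {s0, s1, s2, s4, s5, s6, s7}; ε-closure = {s0, s1, s2, s3, s4, s5, s6, s7}.
Read 'a': s0→{s2, s4, s5, s7}, s1→{s2}, s2→{s4, s5, s6}, s3→{s3}, s4→{s5}, s5→{s4}, s6→∅, s7→{s6}; union {s2, s3, s4, s5, s6, s7}; ε-closure = {s0, s2, s3, s4, s5, s6, s7}.
Read 'c': s0→{s1, s3, s7}, s2→{s7}, s3→{s0, s3}, s4→{s0, s5}, s5→{s2, s5}, s6→{s2, s4}, s7→{s0, s1, s4}; union {s0, s1, s2, s3, s4, s5, s7}; ε-closure = {s0, s1, s2, s3, s4, s5, s6, s7}.
State s6 is in {s0, s1, s2, s3, s4, s5, s6, s7}.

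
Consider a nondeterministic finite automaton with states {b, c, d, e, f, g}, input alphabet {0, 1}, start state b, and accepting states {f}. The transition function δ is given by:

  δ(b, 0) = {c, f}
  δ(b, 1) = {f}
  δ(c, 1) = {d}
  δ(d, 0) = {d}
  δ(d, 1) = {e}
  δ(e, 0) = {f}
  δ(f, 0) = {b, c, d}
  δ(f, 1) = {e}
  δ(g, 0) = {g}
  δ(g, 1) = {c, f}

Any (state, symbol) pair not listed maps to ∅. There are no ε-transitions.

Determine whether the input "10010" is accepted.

Yes

Start in {b}.
Read '1': {b} → {f}.
Read '0': {f} → {b, c, d}.
Read '0': {b, c, d} → {c, d, f}.
Read '1': {c, d, f} → {d, e}.
Read '0': {d, e} → {d, f}.
The final set {d, f} contains the accepting state f.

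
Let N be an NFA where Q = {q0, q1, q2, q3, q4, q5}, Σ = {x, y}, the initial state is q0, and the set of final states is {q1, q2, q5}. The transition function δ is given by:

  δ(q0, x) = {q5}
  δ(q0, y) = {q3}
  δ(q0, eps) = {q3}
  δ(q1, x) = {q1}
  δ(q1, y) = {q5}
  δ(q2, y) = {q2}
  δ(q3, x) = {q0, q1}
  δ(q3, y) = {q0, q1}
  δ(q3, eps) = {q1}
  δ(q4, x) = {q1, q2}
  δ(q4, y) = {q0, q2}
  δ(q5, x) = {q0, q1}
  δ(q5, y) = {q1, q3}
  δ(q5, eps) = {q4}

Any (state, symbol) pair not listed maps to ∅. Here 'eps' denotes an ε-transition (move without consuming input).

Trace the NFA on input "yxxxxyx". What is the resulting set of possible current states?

Start: ε-closure({q0}) = {q0, q1, q3}.
Read 'y': q0→{q3}, q1→{q5}, q3→{q0, q1}; union {q0, q1, q3, q5}; ε-closure = {q0, q1, q3, q4, q5}.
Read 'x': q0→{q5}, q1→{q1}, q3→{q0, q1}, q4→{q1, q2}, q5→{q0, q1}; union {q0, q1, q2, q5}; ε-closure = {q0, q1, q2, q3, q4, q5}.
Read 'x': q0→{q5}, q1→{q1}, q2→∅, q3→{q0, q1}, q4→{q1, q2}, q5→{q0, q1}; union {q0, q1, q2, q5}; ε-closure = {q0, q1, q2, q3, q4, q5}.
Read 'x': q0→{q5}, q1→{q1}, q2→∅, q3→{q0, q1}, q4→{q1, q2}, q5→{q0, q1}; union {q0, q1, q2, q5}; ε-closure = {q0, q1, q2, q3, q4, q5}.
Read 'x': q0→{q5}, q1→{q1}, q2→∅, q3→{q0, q1}, q4→{q1, q2}, q5→{q0, q1}; union {q0, q1, q2, q5}; ε-closure = {q0, q1, q2, q3, q4, q5}.
Read 'y': q0→{q3}, q1→{q5}, q2→{q2}, q3→{q0, q1}, q4→{q0, q2}, q5→{q1, q3}; union {q0, q1, q2, q3, q5}; ε-closure = {q0, q1, q2, q3, q4, q5}.
Read 'x': q0→{q5}, q1→{q1}, q2→∅, q3→{q0, q1}, q4→{q1, q2}, q5→{q0, q1}; union {q0, q1, q2, q5}; ε-closure = {q0, q1, q2, q3, q4, q5}.

{q0, q1, q2, q3, q4, q5}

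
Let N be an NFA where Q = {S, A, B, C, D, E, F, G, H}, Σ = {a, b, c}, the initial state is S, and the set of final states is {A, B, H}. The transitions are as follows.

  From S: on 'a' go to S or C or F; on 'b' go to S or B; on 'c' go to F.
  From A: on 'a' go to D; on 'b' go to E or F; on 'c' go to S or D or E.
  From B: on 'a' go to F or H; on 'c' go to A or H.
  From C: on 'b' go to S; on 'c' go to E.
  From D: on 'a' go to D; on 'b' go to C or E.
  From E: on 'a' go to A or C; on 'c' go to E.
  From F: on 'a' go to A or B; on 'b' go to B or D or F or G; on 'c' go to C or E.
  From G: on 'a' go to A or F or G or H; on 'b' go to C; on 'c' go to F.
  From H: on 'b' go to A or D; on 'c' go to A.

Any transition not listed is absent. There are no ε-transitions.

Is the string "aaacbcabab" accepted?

Start in {S}.
Read 'a': S→{S, C, F}; now {S, C, F}.
Read 'a': S→{S, C, F}, C→∅, F→{A, B}; now {S, A, B, C, F}.
Read 'a': S→{S, C, F}, A→{D}, B→{F, H}, C→∅, F→{A, B}; now {S, A, B, C, D, F, H}.
Read 'c': S→{F}, A→{S, D, E}, B→{A, H}, C→{E}, D→∅, F→{C, E}, H→{A}; now {S, A, C, D, E, F, H}.
Read 'b': S→{S, B}, A→{E, F}, C→{S}, D→{C, E}, E→∅, F→{B, D, F, G}, H→{A, D}; now {S, A, B, C, D, E, F, G}.
Read 'c': S→{F}, A→{S, D, E}, B→{A, H}, C→{E}, D→∅, E→{E}, F→{C, E}, G→{F}; now {S, A, C, D, E, F, H}.
Read 'a': S→{S, C, F}, A→{D}, C→∅, D→{D}, E→{A, C}, F→{A, B}, H→∅; now {S, A, B, C, D, F}.
Read 'b': S→{S, B}, A→{E, F}, B→∅, C→{S}, D→{C, E}, F→{B, D, F, G}; now {S, B, C, D, E, F, G}.
Read 'a': S→{S, C, F}, B→{F, H}, C→∅, D→{D}, E→{A, C}, F→{A, B}, G→{A, F, G, H}; now {S, A, B, C, D, F, G, H}.
Read 'b': S→{S, B}, A→{E, F}, B→∅, C→{S}, D→{C, E}, F→{B, D, F, G}, G→{C}, H→{A, D}; now {S, A, B, C, D, E, F, G}.
The final set {S, A, B, C, D, E, F, G} contains the accepting states A, B.

Yes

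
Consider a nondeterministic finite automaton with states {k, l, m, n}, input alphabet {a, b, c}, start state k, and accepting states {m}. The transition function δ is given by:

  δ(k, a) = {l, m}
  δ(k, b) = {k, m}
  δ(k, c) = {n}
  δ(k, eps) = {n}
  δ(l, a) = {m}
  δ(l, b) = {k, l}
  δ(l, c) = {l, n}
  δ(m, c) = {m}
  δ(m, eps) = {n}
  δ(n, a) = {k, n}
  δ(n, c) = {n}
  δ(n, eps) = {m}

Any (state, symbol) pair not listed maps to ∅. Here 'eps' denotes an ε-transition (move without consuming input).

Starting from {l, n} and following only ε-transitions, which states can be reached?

{l, m, n}

Begin with {l, n}.
ε-move n → m; add m.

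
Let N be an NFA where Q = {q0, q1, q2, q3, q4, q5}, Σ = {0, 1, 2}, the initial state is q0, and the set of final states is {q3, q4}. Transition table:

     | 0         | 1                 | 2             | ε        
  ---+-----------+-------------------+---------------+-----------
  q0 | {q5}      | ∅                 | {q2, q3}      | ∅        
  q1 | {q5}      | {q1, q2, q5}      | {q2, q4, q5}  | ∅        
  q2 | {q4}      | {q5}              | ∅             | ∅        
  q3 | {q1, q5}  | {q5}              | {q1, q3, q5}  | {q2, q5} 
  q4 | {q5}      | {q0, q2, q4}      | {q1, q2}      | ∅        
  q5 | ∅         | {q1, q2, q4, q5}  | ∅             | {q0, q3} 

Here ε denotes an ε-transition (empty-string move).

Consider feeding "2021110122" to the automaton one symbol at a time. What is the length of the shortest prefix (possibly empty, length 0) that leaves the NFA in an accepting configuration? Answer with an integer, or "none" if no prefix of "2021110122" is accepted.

Start in {q0}.
Read '2': q0→{q2, q3}; union {q2, q3}; ε-closure = {q0, q2, q3, q5}.
None of the earlier sets intersect F, but {q0, q2, q3, q5} does.

1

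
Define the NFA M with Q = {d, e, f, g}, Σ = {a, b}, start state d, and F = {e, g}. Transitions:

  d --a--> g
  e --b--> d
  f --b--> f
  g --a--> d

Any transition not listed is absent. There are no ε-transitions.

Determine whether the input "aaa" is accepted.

Yes

Start in {d}.
Read 'a': {d} → {g}.
Read 'a': {g} → {d}.
Read 'a': {d} → {g}.
The final set {g} contains the accepting state g.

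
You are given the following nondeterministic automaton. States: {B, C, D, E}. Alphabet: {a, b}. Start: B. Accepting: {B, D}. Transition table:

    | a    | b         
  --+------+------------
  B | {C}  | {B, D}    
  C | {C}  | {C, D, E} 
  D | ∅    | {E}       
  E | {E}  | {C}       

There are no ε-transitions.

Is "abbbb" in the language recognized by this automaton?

Yes

Start in {B}.
Read 'a': B→{C}; now {C}.
Read 'b': C→{C, D, E}; now {C, D, E}.
Read 'b': C→{C, D, E}, D→{E}, E→{C}; now {C, D, E}.
Read 'b': C→{C, D, E}, D→{E}, E→{C}; now {C, D, E}.
Read 'b': C→{C, D, E}, D→{E}, E→{C}; now {C, D, E}.
The final set {C, D, E} contains the accepting state D.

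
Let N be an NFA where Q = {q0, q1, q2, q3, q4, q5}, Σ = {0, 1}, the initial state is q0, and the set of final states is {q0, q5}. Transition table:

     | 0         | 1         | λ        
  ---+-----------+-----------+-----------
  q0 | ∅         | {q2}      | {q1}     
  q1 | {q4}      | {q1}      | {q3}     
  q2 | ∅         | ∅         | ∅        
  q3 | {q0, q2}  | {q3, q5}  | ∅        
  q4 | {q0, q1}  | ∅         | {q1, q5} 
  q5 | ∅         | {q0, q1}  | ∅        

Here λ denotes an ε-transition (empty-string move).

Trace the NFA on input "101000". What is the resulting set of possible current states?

{q0, q1, q2, q3, q4, q5}

Start: ε-closure({q0}) = {q0, q1, q3}.
Read '1': {q0, q1, q3} → {q1, q2, q3, q5}.
Read '0': {q1, q2, q3, q5} → {q0, q1, q2, q3, q4, q5}.
Read '1': {q0, q1, q2, q3, q4, q5} → {q0, q1, q2, q3, q5}.
Read '0': {q0, q1, q2, q3, q5} → {q0, q1, q2, q3, q4, q5}.
Read '0': {q0, q1, q2, q3, q4, q5} → {q0, q1, q2, q3, q4, q5}.
Read '0': {q0, q1, q2, q3, q4, q5} → {q0, q1, q2, q3, q4, q5}.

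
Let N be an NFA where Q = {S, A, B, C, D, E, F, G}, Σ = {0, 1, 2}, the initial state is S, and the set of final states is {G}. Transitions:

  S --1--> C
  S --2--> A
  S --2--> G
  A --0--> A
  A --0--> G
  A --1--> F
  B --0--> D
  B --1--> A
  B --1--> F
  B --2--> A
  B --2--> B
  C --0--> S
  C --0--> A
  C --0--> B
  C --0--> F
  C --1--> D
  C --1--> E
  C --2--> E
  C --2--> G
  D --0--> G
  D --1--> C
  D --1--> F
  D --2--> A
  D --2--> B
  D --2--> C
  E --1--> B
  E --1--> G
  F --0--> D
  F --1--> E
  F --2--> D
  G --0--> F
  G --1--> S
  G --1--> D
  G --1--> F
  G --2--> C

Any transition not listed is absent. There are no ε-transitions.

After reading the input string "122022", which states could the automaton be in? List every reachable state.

Start in {S}.
Read '1': {S} → {C}.
Read '2': {C} → {E, G}.
Read '2': {E, G} → {C}.
Read '0': {C} → {S, A, B, F}.
Read '2': {S, A, B, F} → {A, B, D, G}.
Read '2': {A, B, D, G} → {A, B, C}.

{A, B, C}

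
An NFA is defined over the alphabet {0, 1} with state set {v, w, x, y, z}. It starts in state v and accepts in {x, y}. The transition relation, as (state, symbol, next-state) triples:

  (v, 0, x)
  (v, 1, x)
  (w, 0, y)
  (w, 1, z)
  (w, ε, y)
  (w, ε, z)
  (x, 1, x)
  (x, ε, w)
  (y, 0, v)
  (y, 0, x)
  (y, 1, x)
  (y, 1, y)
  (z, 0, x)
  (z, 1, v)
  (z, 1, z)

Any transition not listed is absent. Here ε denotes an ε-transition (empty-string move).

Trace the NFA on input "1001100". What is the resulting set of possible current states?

Start in {v}.
Read '1': v→{x}; union {x}; ε-closure = {w, x, y, z}.
Read '0': w→{y}, x→∅, y→{v, x}, z→{x}; union {v, x, y}; ε-closure = {v, w, x, y, z}.
Read '0': v→{x}, w→{y}, x→∅, y→{v, x}, z→{x}; union {v, x, y}; ε-closure = {v, w, x, y, z}.
Read '1': v→{x}, w→{z}, x→{x}, y→{x, y}, z→{v, z}; union {v, x, y, z}; ε-closure = {v, w, x, y, z}.
Read '1': v→{x}, w→{z}, x→{x}, y→{x, y}, z→{v, z}; union {v, x, y, z}; ε-closure = {v, w, x, y, z}.
Read '0': v→{x}, w→{y}, x→∅, y→{v, x}, z→{x}; union {v, x, y}; ε-closure = {v, w, x, y, z}.
Read '0': v→{x}, w→{y}, x→∅, y→{v, x}, z→{x}; union {v, x, y}; ε-closure = {v, w, x, y, z}.

{v, w, x, y, z}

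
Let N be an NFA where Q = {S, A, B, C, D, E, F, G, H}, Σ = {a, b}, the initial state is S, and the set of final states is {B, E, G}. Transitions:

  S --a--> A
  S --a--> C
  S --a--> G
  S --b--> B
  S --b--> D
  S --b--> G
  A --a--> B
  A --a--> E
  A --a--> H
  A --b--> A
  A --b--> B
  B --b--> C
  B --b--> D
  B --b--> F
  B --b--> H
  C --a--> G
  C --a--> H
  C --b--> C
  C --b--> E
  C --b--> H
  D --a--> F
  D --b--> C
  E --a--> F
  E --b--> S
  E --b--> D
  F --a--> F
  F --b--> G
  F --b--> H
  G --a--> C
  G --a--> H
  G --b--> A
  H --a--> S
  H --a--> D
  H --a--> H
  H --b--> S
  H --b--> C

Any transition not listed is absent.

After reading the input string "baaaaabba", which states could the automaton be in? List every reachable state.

Start in {S}.
Read 'b': {S} → {B, D, G}.
Read 'a': {B, D, G} → {C, F, H}.
Read 'a': {C, F, H} → {S, D, F, G, H}.
Read 'a': {S, D, F, G, H} → {S, A, C, D, F, G, H}.
Read 'a': {S, A, C, D, F, G, H} → {S, A, B, C, D, E, F, G, H}.
Read 'a': {S, A, B, C, D, E, F, G, H} → {S, A, B, C, D, E, F, G, H}.
Read 'b': {S, A, B, C, D, E, F, G, H} → {S, A, B, C, D, E, F, G, H}.
Read 'b': {S, A, B, C, D, E, F, G, H} → {S, A, B, C, D, E, F, G, H}.
Read 'a': {S, A, B, C, D, E, F, G, H} → {S, A, B, C, D, E, F, G, H}.

{S, A, B, C, D, E, F, G, H}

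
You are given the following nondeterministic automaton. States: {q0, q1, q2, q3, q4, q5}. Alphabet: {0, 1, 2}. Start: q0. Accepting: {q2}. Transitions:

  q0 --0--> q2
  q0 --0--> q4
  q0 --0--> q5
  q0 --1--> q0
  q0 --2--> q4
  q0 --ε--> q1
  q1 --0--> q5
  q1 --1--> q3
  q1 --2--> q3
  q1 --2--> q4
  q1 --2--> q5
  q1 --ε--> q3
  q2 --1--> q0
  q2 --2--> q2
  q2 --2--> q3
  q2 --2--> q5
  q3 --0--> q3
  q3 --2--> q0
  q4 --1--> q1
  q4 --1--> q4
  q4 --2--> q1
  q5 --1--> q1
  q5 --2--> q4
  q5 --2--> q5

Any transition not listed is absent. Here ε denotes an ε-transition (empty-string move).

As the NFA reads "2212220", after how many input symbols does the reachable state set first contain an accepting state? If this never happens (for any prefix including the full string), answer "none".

7

Start: ε-closure({q0}) = {q0, q1, q3}.
Read '2': {q0, q1, q3} → {q0, q1, q3, q4, q5}.
Read '2': {q0, q1, q3, q4, q5} → {q0, q1, q3, q4, q5}.
Read '1': {q0, q1, q3, q4, q5} → {q0, q1, q3, q4}.
Read '2': {q0, q1, q3, q4} → {q0, q1, q3, q4, q5}.
Read '2': {q0, q1, q3, q4, q5} → {q0, q1, q3, q4, q5}.
Read '2': {q0, q1, q3, q4, q5} → {q0, q1, q3, q4, q5}.
Read '0': {q0, q1, q3, q4, q5} → {q2, q3, q4, q5}.
None of the earlier sets intersect F, but {q2, q3, q4, q5} does.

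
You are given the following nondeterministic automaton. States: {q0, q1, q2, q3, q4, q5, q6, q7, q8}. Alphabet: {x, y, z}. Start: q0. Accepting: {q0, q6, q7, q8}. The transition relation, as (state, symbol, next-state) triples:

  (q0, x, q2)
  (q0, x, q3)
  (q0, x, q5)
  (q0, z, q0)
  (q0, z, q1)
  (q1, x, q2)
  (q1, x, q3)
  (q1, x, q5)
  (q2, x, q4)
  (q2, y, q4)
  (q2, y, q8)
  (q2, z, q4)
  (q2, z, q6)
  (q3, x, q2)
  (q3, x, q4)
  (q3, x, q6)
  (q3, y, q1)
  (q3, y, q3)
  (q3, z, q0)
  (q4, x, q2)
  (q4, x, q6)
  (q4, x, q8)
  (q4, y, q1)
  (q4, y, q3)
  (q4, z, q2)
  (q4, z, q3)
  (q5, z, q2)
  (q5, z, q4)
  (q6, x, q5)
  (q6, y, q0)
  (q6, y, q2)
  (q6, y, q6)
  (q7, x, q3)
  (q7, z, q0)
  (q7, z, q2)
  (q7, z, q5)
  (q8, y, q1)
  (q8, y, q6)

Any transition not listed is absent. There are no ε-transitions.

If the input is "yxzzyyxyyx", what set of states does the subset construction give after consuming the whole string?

∅

Start in {q0}.
Read 'y': q0→∅; now ∅.
The set is empty and remains empty for the remaining 9 symbols.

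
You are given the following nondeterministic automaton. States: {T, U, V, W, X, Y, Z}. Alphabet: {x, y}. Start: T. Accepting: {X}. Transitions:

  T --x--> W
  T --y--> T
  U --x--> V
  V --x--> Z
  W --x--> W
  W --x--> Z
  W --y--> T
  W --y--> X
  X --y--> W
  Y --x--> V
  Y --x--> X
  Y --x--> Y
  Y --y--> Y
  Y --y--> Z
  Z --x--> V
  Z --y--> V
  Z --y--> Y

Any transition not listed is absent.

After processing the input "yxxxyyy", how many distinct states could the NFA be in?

Start in {T}.
Read 'y': T→{T}; now {T}.
Read 'x': T→{W}; now {W}.
Read 'x': W→{W, Z}; now {W, Z}.
Read 'x': W→{W, Z}, Z→{V}; now {V, W, Z}.
Read 'y': V→∅, W→{T, X}, Z→{V, Y}; now {T, V, X, Y}.
Read 'y': T→{T}, V→∅, X→{W}, Y→{Y, Z}; now {T, W, Y, Z}.
Read 'y': T→{T}, W→{T, X}, Y→{Y, Z}, Z→{V, Y}; now {T, V, X, Y, Z}.
That set has 5 states.

5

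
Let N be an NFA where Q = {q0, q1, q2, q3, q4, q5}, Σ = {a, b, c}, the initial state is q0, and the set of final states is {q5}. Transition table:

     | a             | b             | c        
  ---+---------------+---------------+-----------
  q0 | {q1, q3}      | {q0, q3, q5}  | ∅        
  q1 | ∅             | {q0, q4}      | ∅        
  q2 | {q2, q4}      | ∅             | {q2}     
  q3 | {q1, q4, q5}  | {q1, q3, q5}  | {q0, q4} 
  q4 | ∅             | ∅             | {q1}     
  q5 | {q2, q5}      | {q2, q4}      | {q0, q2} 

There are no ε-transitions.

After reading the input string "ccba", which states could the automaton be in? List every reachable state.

∅

Start in {q0}.
Read 'c': {q0} → ∅.
The set is empty and remains empty for the remaining 3 symbols.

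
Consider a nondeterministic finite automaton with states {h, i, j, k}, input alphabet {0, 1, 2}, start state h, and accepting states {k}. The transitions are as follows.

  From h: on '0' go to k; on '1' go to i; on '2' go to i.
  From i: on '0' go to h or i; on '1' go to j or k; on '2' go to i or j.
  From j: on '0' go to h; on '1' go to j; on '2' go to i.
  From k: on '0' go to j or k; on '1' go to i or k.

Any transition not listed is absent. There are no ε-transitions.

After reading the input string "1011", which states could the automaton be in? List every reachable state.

Start in {h}.
Read '1': {h} → {i}.
Read '0': {i} → {h, i}.
Read '1': {h, i} → {i, j, k}.
Read '1': {i, j, k} → {i, j, k}.

{i, j, k}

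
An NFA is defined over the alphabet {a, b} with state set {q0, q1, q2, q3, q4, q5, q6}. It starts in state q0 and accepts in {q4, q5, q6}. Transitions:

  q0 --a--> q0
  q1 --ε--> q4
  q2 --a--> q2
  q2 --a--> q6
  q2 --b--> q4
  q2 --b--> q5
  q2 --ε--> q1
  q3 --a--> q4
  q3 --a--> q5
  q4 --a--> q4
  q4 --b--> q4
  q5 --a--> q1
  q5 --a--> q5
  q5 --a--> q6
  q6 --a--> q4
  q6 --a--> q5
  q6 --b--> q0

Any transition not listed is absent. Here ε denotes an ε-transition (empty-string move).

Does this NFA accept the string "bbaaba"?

Start in {q0}.
Read 'b': q0→∅; now ∅.
The set is empty and remains empty for the remaining 5 symbols.
The final set ∅ contains no accepting state.

No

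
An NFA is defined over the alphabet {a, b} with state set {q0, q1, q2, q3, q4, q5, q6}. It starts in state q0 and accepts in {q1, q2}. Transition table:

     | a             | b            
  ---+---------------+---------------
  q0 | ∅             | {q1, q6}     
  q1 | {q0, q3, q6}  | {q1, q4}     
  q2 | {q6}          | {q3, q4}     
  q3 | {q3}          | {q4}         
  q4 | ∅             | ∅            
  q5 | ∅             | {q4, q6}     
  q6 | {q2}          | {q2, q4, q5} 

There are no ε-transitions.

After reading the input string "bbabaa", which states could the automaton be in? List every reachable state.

{q2, q3, q6}

Start in {q0}.
Read 'b': q0→{q1, q6}; now {q1, q6}.
Read 'b': q1→{q1, q4}, q6→{q2, q4, q5}; now {q1, q2, q4, q5}.
Read 'a': q1→{q0, q3, q6}, q2→{q6}, q4→∅, q5→∅; now {q0, q3, q6}.
Read 'b': q0→{q1, q6}, q3→{q4}, q6→{q2, q4, q5}; now {q1, q2, q4, q5, q6}.
Read 'a': q1→{q0, q3, q6}, q2→{q6}, q4→∅, q5→∅, q6→{q2}; now {q0, q2, q3, q6}.
Read 'a': q0→∅, q2→{q6}, q3→{q3}, q6→{q2}; now {q2, q3, q6}.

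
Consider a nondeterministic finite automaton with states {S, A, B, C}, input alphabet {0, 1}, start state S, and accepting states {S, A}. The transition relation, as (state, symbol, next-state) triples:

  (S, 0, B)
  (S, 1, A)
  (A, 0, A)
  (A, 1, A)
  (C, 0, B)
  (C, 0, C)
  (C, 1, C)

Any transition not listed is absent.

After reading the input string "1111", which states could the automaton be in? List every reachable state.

Start in {S}.
Read '1': S→{A}; now {A}.
Read '1': A→{A}; now {A}.
Read '1': A→{A}; now {A}.
Read '1': A→{A}; now {A}.

{A}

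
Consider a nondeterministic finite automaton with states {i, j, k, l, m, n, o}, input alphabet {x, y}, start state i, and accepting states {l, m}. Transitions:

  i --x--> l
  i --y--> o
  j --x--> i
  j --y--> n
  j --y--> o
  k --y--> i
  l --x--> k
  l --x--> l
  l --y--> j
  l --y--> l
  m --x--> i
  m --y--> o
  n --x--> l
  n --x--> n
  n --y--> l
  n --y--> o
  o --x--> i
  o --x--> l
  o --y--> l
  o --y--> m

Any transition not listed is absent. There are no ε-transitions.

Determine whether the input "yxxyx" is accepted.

Yes

Start in {i}.
Read 'y': {i} → {o}.
Read 'x': {o} → {i, l}.
Read 'x': {i, l} → {k, l}.
Read 'y': {k, l} → {i, j, l}.
Read 'x': {i, j, l} → {i, k, l}.
The final set {i, k, l} contains the accepting state l.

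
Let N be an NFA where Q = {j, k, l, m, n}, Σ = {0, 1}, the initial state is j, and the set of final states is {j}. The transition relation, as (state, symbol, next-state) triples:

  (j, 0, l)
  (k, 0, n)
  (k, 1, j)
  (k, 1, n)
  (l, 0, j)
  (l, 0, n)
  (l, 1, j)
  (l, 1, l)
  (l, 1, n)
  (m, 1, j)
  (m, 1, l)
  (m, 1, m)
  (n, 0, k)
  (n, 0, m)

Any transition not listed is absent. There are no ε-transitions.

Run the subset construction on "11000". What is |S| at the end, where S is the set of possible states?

0

Start in {j}.
Read '1': {j} → ∅.
The set is empty and remains empty for the remaining 4 symbols.
That set has 0 states.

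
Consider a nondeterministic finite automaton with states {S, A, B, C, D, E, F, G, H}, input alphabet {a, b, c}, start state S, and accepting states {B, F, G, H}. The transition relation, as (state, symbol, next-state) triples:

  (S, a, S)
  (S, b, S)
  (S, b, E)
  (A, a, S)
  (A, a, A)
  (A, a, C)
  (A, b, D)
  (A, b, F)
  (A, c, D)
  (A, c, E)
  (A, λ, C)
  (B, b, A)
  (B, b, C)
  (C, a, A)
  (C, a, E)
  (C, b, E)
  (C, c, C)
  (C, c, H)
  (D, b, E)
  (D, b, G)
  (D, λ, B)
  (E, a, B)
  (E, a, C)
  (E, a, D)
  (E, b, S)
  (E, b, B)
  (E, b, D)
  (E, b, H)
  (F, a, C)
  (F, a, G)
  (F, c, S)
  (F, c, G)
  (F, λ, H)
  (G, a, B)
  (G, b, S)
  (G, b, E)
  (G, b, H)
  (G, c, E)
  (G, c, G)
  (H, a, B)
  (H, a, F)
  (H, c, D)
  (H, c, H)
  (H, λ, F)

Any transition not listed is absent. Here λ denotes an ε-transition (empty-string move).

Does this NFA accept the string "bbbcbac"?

Start in {S}.
Read 'b': {S} → {S, E}.
Read 'b': {S, E} → {S, B, D, E, F, H}.
Read 'b': {S, B, D, E, F, H} → {S, A, B, C, D, E, F, G, H}.
Read 'c': {S, A, B, C, D, E, F, G, H} → {S, B, C, D, E, F, G, H}.
Read 'b': {S, B, C, D, E, F, G, H} → {S, A, B, C, D, E, F, G, H}.
Read 'a': {S, A, B, C, D, E, F, G, H} → {S, A, B, C, D, E, F, G, H}.
Read 'c': {S, A, B, C, D, E, F, G, H} → {S, B, C, D, E, F, G, H}.
The final set {S, B, C, D, E, F, G, H} contains the accepting states B, F, G, H.

Yes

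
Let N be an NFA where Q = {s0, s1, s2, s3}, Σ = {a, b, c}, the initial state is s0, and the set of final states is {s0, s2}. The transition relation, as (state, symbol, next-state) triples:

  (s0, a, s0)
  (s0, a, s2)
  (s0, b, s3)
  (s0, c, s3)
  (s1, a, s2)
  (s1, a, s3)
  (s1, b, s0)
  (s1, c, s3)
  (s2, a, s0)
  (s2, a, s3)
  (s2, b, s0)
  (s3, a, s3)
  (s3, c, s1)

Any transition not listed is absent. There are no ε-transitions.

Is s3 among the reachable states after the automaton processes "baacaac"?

Yes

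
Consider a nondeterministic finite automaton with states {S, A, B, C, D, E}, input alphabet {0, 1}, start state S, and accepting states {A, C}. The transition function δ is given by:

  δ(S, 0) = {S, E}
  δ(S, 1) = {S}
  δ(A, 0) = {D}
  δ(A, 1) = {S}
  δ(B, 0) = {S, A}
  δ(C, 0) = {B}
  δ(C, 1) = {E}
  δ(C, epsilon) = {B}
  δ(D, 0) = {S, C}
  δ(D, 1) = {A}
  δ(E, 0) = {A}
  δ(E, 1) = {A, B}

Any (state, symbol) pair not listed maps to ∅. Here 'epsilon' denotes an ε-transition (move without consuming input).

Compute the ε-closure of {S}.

Begin with {S}.
No ε-moves leave this set, so the closure equals the set itself.

{S}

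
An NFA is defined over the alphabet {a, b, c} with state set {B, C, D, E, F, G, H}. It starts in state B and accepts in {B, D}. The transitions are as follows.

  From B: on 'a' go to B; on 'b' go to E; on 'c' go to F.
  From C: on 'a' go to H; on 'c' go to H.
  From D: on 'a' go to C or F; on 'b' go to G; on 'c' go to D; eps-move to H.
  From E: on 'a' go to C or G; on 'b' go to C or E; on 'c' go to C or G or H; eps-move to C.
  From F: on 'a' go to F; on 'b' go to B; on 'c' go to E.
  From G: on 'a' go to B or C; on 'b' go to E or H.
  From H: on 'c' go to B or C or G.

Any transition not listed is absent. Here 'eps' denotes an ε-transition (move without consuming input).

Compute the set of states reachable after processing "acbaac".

Start in {B}.
Read 'a': {B} → {B}.
Read 'c': {B} → {F}.
Read 'b': {F} → {B}.
Read 'a': {B} → {B}.
Read 'a': {B} → {B}.
Read 'c': {B} → {F}.

{F}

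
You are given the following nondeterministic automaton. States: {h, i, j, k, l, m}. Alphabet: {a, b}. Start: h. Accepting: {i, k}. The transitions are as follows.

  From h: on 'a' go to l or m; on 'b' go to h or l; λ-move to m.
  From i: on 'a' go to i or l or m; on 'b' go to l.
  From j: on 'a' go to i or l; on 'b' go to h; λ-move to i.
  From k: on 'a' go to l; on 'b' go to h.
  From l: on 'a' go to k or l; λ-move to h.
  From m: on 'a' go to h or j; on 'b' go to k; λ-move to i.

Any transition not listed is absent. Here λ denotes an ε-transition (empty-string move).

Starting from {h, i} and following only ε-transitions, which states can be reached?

Begin with {h, i}.
ε-move h → m; add m.

{h, i, m}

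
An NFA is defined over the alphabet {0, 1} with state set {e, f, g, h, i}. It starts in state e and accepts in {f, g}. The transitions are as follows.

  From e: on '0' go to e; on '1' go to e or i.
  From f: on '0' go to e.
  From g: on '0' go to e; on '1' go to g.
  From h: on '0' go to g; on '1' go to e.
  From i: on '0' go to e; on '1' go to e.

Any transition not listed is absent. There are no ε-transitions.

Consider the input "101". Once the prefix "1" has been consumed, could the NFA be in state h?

No

Start in {e}.
Read '1': e→{e, i}; now {e, i}.
State h is not in {e, i}.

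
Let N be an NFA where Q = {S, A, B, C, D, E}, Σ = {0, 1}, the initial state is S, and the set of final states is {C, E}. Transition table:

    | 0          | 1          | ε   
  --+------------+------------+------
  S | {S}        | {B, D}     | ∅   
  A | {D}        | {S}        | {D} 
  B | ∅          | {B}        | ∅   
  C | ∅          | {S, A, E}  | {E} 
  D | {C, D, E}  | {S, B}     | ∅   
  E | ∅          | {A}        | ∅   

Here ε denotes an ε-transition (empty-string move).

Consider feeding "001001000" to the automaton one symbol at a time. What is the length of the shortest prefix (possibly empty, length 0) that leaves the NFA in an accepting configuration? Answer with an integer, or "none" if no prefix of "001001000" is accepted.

4

Start in {S}.
Read '0': S→{S}; now {S}.
Read '0': S→{S}; now {S}.
Read '1': S→{B, D}; now {B, D}.
Read '0': B→∅, D→{C, D, E}; now {C, D, E}.
None of the earlier sets intersect F, but {C, D, E} does.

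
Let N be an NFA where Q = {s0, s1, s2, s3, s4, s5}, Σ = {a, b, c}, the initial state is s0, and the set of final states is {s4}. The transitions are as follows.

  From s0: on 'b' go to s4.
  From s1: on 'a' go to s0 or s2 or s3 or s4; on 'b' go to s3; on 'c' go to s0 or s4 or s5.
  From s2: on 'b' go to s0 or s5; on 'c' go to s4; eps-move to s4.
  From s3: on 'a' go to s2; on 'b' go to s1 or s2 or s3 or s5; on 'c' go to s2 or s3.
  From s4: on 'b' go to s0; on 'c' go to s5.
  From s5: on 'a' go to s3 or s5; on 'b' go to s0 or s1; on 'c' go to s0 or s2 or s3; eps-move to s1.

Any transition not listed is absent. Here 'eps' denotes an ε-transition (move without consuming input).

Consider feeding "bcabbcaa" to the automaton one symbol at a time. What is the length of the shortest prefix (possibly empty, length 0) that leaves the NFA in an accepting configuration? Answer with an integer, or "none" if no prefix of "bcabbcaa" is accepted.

1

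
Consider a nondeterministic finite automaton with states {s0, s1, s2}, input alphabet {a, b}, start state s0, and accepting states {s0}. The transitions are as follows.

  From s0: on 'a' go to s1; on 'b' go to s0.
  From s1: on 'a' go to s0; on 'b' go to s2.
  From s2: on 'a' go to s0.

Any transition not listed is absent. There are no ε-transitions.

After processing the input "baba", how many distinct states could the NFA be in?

1

Start in {s0}.
Read 'b': {s0} → {s0}.
Read 'a': {s0} → {s1}.
Read 'b': {s1} → {s2}.
Read 'a': {s2} → {s0}.
That set has 1 state.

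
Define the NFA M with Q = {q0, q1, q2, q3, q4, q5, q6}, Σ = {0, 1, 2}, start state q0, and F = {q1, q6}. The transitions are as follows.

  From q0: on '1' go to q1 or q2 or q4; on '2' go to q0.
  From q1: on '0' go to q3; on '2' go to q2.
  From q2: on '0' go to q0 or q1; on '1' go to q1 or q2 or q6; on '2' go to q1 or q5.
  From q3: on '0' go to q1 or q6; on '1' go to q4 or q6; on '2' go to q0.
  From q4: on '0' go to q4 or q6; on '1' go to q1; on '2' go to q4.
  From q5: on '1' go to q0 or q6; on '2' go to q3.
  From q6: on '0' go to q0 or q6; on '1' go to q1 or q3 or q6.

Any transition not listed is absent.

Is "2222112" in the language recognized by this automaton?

Start in {q0}.
Read '2': q0→{q0}; now {q0}.
Read '2': q0→{q0}; now {q0}.
Read '2': q0→{q0}; now {q0}.
Read '2': q0→{q0}; now {q0}.
Read '1': q0→{q1, q2, q4}; now {q1, q2, q4}.
Read '1': q1→∅, q2→{q1, q2, q6}, q4→{q1}; now {q1, q2, q6}.
Read '2': q1→{q2}, q2→{q1, q5}, q6→∅; now {q1, q2, q5}.
The final set {q1, q2, q5} contains the accepting state q1.

Yes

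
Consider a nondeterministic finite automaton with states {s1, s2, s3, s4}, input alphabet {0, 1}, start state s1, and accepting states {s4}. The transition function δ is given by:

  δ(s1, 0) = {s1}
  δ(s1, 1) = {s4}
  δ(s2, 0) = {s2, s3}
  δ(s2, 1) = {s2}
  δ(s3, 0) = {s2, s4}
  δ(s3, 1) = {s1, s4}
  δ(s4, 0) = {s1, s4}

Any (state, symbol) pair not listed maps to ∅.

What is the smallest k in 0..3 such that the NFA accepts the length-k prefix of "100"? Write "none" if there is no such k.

Start in {s1}.
Read '1': {s1} → {s4}.
None of the earlier sets intersect F, but {s4} does.

1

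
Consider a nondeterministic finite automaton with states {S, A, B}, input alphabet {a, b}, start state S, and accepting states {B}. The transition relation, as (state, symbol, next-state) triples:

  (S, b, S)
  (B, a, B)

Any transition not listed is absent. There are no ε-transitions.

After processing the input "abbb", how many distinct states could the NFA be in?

0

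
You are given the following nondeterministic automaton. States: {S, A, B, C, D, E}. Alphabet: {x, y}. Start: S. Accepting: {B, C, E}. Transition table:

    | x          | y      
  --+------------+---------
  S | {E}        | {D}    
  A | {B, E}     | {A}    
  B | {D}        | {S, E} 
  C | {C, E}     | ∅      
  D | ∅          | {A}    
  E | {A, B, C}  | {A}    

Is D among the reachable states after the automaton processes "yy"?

Start in {S}.
Read 'y': {S} → {D}.
Read 'y': {D} → {A}.
State D is not in {A}.

No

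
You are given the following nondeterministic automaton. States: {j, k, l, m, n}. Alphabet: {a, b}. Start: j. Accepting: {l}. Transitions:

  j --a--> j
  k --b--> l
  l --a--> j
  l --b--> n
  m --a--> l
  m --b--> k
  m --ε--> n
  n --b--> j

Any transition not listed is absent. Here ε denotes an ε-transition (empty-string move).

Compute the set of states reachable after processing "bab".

Start in {j}.
Read 'b': {j} → ∅.
The set is empty and remains empty for the remaining 2 symbols.

∅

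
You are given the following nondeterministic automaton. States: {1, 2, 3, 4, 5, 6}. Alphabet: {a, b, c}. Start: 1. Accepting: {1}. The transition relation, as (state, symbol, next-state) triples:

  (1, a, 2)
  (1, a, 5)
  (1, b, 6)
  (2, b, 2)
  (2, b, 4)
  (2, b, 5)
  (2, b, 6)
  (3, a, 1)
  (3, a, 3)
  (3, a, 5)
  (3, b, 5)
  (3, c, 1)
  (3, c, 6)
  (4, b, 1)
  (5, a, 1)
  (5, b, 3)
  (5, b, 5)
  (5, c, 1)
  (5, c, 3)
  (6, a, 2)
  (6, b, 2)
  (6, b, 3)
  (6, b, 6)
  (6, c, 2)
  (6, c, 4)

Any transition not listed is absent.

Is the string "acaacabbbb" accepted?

Yes

Start in {1}.
Read 'a': 1→{2, 5}; now {2, 5}.
Read 'c': 2→∅, 5→{1, 3}; now {1, 3}.
Read 'a': 1→{2, 5}, 3→{1, 3, 5}; now {1, 2, 3, 5}.
Read 'a': 1→{2, 5}, 2→∅, 3→{1, 3, 5}, 5→{1}; now {1, 2, 3, 5}.
Read 'c': 1→∅, 2→∅, 3→{1, 6}, 5→{1, 3}; now {1, 3, 6}.
Read 'a': 1→{2, 5}, 3→{1, 3, 5}, 6→{2}; now {1, 2, 3, 5}.
Read 'b': 1→{6}, 2→{2, 4, 5, 6}, 3→{5}, 5→{3, 5}; now {2, 3, 4, 5, 6}.
Read 'b': 2→{2, 4, 5, 6}, 3→{5}, 4→{1}, 5→{3, 5}, 6→{2, 3, 6}; now {1, 2, 3, 4, 5, 6}.
Read 'b': 1→{6}, 2→{2, 4, 5, 6}, 3→{5}, 4→{1}, 5→{3, 5}, 6→{2, 3, 6}; now {1, 2, 3, 4, 5, 6}.
Read 'b': 1→{6}, 2→{2, 4, 5, 6}, 3→{5}, 4→{1}, 5→{3, 5}, 6→{2, 3, 6}; now {1, 2, 3, 4, 5, 6}.
The final set {1, 2, 3, 4, 5, 6} contains the accepting state 1.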